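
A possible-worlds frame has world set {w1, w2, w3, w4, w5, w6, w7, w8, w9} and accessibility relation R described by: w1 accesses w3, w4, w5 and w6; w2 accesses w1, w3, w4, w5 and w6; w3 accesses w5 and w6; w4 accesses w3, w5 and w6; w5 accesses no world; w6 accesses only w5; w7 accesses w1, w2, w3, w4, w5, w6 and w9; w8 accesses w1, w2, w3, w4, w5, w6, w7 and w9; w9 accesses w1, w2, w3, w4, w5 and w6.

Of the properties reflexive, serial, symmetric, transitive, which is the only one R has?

Reflexive: no — w1 is not related to itself.
Serial: no — w5 has no R-successor.
Symmetric: no — w1 R w3 but not w3 R w1.
Transitive: yes — every two-step R-path is closed by a direct edge.
Only transitive holds.

transitive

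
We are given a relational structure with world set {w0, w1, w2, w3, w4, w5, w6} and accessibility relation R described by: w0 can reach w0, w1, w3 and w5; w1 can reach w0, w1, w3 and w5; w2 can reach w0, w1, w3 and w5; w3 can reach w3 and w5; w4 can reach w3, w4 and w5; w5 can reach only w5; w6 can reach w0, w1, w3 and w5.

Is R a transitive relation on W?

Transitive: yes — every two-step R-path is closed by a direct edge.

Yes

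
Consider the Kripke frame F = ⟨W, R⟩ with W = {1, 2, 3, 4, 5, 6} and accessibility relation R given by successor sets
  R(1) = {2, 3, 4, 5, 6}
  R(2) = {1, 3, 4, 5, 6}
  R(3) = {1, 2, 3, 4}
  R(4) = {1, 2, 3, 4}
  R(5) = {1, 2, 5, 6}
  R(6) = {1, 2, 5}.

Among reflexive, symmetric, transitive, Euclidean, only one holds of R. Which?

Reflexive: no — 1 is not related to itself.
Symmetric: yes — every pair in R has its reverse in R.
Transitive: no — 3 R 1 and 1 R 5, but not 3 R 5.
Euclidean: no — 1 R 3 and 1 R 5, but not 3 R 5.
Only symmetric holds.

symmetric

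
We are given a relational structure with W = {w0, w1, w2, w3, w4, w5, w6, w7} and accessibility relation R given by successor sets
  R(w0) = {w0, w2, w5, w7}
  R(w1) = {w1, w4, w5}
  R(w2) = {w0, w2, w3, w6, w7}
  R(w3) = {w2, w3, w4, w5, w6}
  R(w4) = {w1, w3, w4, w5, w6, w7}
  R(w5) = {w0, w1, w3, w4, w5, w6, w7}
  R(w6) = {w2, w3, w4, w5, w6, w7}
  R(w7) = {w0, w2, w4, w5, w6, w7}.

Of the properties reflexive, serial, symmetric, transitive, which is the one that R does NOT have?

transitive

Reflexive: yes — every world is R-related to itself.
Serial: yes — every world has a successor (e.g. w0 R w0).
Symmetric: yes — every pair in R has its reverse in R.
Transitive: no — w0 R w2 and w2 R w3, but not w0 R w3.
Only transitive fails.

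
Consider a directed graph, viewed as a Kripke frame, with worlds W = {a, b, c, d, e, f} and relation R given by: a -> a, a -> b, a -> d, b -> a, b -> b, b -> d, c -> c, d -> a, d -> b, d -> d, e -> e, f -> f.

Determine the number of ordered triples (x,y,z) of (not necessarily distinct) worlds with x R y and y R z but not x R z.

R is transitive; there are no such tuples.

0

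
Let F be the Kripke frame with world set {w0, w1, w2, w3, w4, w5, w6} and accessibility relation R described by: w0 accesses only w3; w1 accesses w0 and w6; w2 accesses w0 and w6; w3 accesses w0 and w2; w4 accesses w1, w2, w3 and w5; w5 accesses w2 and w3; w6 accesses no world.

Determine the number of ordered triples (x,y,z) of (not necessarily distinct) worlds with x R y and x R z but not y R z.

Enumerating: (w0,w3,w3), (w1,w0,w0), (w1,w0,w6), (w1,w6,w0), (w1,w6,w6), (w2,w0,w0), (w2,w0,w6), (w2,w6,w0), (w2,w6,w6), (w3,w0,w0), (w3,w0,w2), (w3,w2,w2), … and 16 more.
Total: 28.

28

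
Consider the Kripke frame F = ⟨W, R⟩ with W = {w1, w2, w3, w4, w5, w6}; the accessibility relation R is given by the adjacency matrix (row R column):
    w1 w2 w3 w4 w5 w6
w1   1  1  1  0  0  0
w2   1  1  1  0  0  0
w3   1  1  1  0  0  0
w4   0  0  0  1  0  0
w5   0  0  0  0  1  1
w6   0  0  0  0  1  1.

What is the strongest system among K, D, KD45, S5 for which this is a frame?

S5

Serial (axiom D): yes — every world has a successor (e.g. w1 R w1).
Euclidean (axiom 5): yes — any two successors of a common world are R-related.
Transitive (axiom 4): yes — every two-step R-path is closed by a direct edge.
Reflexive (axiom T): yes — every world is R-related to itself.
So F validates K, D, KD45, S5. The strongest is S5.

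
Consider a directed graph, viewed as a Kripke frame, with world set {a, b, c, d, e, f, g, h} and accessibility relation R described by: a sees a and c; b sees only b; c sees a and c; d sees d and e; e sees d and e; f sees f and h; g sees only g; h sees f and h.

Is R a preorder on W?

Reflexive: yes — every world is R-related to itself.
Transitive: yes — every two-step R-path is closed by a direct edge.
So R is a preorder.

Yes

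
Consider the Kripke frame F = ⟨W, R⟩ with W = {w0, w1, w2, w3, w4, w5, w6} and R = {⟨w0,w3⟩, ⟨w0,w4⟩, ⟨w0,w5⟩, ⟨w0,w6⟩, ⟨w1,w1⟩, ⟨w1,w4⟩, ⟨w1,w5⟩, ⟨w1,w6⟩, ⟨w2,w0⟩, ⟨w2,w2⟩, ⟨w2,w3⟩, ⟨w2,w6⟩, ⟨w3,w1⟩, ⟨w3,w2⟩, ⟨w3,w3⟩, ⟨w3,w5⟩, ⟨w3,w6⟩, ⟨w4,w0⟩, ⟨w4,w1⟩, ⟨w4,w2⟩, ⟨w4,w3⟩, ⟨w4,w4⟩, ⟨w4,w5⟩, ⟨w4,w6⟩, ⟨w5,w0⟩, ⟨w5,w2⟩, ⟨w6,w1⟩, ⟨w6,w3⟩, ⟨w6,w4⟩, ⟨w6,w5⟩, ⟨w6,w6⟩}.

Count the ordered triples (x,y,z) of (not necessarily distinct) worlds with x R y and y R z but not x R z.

Enumerating: (w0,w3,w1), (w0,w3,w2), (w0,w4,w0), (w0,w4,w1), (w0,w4,w2), (w0,w5,w0), (w0,w5,w2), (w0,w6,w1), (w1,w4,w0), (w1,w4,w2), (w1,w4,w3), (w1,w5,w0), … and 24 more.
Total: 36.

36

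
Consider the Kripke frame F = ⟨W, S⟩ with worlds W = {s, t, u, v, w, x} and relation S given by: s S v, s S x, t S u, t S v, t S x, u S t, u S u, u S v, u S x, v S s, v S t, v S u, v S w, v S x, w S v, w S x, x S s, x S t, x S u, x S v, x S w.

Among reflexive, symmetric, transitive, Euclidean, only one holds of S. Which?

symmetric

Reflexive: no — s is not related to itself.
Symmetric: yes — every pair in S has its reverse in S.
Transitive: no — s S v and v S t, but not s S t.
Euclidean: no — v S s and v S t, but not s S t.
Only symmetric holds.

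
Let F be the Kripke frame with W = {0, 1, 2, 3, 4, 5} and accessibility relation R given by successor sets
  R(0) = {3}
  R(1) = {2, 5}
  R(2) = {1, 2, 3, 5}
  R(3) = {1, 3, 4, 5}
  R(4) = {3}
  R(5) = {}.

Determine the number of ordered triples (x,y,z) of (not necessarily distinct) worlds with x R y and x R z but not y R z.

Enumerating: (1,5,2), (1,5,5), (2,1,1), (2,1,3), (2,3,2), (2,5,1), (2,5,2), (2,5,3), (2,5,5), (3,1,1), (3,1,3), (3,1,4), … and 7 more.
Total: 19.

19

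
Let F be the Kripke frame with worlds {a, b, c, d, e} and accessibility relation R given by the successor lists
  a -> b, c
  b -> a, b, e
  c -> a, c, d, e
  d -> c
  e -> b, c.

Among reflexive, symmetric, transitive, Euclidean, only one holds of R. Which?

Reflexive: no — a is not related to itself.
Symmetric: yes — every pair in R has its reverse in R.
Transitive: no — a R b and b R e, but not a R e.
Euclidean: no — a R b and a R c, but not b R c.
Only symmetric holds.

symmetric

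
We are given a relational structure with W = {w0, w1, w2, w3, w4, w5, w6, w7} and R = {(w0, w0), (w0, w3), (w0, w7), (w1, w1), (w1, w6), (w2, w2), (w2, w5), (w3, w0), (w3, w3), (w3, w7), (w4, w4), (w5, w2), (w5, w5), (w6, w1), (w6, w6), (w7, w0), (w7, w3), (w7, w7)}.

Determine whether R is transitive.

Yes

Transitive: yes — every two-step R-path is closed by a direct edge.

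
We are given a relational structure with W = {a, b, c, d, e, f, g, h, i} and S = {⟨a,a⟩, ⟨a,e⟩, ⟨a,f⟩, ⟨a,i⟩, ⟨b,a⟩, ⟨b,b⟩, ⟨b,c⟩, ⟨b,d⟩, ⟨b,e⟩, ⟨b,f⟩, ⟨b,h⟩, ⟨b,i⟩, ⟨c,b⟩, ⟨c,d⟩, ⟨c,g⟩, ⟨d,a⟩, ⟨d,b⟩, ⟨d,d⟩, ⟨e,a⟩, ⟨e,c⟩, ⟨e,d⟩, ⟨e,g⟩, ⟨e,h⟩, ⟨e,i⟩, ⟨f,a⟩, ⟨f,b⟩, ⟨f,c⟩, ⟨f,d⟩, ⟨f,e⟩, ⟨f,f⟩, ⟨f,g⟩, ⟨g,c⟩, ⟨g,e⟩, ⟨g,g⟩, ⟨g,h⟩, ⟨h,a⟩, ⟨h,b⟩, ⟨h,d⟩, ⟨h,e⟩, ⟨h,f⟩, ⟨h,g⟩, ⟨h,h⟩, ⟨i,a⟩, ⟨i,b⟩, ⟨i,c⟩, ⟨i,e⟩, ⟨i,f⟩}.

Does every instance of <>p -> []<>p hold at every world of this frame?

No

Axiom 5 corresponds to the accessibility relation being Euclidean.
Euclidean: no — a S e and a S f, but not e S f.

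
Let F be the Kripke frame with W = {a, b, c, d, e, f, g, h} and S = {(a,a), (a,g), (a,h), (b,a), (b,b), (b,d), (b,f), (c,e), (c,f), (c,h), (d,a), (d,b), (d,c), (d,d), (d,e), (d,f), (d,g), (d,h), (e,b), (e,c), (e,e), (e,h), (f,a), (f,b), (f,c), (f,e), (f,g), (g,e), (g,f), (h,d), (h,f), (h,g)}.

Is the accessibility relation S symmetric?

Symmetric: no — a S g but not g S a.

No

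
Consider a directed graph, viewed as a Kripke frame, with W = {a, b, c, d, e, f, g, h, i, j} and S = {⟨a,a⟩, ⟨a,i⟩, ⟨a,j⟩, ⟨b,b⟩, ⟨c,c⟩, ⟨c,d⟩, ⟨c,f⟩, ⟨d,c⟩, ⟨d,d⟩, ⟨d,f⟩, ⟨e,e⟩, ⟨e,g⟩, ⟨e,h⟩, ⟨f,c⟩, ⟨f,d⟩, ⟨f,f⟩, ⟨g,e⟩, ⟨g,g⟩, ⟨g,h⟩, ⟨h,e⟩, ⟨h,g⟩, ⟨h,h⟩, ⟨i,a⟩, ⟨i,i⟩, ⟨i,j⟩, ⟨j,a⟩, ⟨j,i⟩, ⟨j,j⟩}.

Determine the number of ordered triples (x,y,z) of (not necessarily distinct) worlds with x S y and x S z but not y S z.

S is Euclidean; there are no such tuples.

0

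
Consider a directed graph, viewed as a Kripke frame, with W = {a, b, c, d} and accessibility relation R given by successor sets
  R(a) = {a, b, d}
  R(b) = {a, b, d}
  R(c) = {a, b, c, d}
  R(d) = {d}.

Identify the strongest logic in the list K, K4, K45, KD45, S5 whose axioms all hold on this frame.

Transitive (axiom 4): yes — every two-step R-path is closed by a direct edge.
Euclidean (axiom 5): no — a R d and a R b, but not d R b.
Serial (axiom D): yes — every world has a successor (e.g. a R a).
Reflexive (axiom T): yes — every world is R-related to itself.
So F validates K, K4; K45 would additionally require R to be Euclidean. The strongest is K4.

K4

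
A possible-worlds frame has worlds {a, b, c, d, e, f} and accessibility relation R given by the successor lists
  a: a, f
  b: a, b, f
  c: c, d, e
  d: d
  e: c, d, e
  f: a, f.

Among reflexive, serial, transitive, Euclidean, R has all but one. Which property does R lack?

Reflexive: yes — every world is R-related to itself.
Serial: yes — every world has a successor (e.g. a R a).
Transitive: yes — every two-step R-path is closed by a direct edge.
Euclidean: no — c R d and c R e, but not d R e.
Only Euclidean fails.

Euclidean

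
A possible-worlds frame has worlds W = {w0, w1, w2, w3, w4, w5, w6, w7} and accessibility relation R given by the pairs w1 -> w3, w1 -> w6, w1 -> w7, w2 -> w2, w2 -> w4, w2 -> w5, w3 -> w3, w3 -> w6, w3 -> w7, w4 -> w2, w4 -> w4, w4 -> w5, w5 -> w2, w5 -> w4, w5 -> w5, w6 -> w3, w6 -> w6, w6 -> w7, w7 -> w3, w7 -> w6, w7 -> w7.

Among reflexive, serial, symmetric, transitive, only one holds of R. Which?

transitive

Reflexive: no — w0 is not related to itself.
Serial: no — w0 has no R-successor.
Symmetric: no — w1 R w3 but not w3 R w1.
Transitive: yes — every two-step R-path is closed by a direct edge.
Only transitive holds.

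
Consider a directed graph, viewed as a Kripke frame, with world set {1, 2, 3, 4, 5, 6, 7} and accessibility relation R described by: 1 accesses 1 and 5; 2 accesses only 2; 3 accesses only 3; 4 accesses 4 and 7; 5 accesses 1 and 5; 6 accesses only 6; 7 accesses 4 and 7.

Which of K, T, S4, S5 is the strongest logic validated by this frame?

S5

Reflexive (axiom T): yes — every world is R-related to itself.
Transitive (axiom 4): yes — every two-step R-path is closed by a direct edge.
Euclidean (axiom 5): yes — any two successors of a common world are R-related.
So F validates K, T, S4, S5. The strongest is S5.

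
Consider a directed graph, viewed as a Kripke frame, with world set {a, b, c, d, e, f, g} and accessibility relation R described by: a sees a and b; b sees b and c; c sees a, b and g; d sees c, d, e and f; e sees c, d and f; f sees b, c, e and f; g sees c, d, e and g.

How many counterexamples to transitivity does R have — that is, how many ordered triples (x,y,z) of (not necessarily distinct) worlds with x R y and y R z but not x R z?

Enumerating: (a,b,c), (b,c,a), (b,c,g), (c,b,c), (c,g,c), (c,g,d), (c,g,e), (d,c,a), (d,c,b), (d,c,g), (d,f,b), (e,c,a), … and 12 more.
Total: 24.

24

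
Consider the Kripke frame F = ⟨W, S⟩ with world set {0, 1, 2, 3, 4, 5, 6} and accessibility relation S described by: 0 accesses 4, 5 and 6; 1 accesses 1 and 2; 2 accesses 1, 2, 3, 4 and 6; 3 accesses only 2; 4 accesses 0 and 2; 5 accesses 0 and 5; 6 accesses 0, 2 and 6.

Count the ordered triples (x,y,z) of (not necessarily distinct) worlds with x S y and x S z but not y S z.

Enumerating: (0,4,4), (0,4,5), (0,4,6), (0,5,4), (0,5,6), (0,6,4), (0,6,5), (2,1,3), (2,1,4), (2,1,6), (2,3,1), (2,3,3), … and 16 more.
Total: 28.

28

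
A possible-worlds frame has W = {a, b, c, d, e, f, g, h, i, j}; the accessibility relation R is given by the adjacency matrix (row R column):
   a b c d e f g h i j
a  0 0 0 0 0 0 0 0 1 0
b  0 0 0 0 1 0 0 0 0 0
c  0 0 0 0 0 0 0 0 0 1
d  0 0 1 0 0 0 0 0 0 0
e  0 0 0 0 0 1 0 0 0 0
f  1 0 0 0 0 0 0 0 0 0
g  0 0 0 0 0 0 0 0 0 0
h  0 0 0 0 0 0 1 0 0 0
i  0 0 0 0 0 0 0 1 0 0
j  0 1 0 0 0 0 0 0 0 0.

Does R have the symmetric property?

Symmetric: no — a R i but not i R a.

No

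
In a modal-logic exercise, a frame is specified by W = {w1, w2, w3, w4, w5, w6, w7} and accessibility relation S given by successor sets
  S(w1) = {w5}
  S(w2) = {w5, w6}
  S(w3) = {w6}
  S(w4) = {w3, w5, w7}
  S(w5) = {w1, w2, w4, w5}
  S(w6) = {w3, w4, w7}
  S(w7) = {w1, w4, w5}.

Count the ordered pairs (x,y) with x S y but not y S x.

Enumerating: (w2,w6), (w4,w3), (w6,w4), (w6,w7), (w7,w1), (w7,w5).

6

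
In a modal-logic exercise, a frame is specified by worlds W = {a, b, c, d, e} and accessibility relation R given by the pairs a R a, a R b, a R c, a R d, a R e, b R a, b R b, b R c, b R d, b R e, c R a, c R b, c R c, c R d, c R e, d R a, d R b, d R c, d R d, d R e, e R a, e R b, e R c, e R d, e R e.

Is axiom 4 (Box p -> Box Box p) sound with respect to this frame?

Yes

The schema 4 characterises exactly the transitive frames.
Transitive: yes — every two-step R-path is closed by a direct edge.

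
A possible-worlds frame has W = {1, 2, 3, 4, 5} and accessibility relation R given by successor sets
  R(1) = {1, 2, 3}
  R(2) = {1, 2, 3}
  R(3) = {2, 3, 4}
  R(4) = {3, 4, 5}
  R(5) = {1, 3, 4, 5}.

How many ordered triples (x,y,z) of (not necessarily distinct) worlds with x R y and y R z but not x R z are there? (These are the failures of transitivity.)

8

Enumerating: (1,3,4), (2,3,4), (3,2,1), (3,4,5), (4,3,2), (4,5,1), (5,1,2), (5,3,2).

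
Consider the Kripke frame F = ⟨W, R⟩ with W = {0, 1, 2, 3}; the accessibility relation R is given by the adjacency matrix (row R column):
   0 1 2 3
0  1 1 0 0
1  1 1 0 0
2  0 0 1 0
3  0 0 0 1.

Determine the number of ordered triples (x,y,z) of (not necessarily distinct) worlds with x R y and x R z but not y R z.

0

R is Euclidean; there are no such tuples.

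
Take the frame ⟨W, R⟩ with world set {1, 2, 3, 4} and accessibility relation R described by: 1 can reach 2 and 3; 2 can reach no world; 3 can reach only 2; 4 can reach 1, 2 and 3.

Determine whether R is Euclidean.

No

Euclidean: no — 1 R 2 and 1 R 3, but not 2 R 3.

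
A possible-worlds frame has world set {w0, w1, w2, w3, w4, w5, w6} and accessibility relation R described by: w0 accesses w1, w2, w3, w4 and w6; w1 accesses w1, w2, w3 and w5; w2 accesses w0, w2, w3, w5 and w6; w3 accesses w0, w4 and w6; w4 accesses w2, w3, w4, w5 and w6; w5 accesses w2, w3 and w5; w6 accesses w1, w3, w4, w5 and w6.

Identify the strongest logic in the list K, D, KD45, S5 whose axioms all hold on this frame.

D

Serial (axiom D): yes — every world has a successor (e.g. w0 R w1).
Euclidean (axiom 5): no — w0 R w1 and w0 R w4, but not w1 R w4.
Transitive (axiom 4): no — w0 R w1 and w1 R w5, but not w0 R w5.
Reflexive (axiom T): no — w0 is not related to itself.
So F validates K, D; KD45 would additionally require R to be Euclidean and transitive. The strongest is D.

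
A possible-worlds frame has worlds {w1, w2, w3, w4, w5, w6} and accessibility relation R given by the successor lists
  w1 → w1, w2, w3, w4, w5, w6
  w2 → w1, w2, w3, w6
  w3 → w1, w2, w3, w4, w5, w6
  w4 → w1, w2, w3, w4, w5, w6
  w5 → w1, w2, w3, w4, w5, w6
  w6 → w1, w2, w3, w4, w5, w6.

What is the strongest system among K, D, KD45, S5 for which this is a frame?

D

Serial (axiom D): yes — every world has a successor (e.g. w1 R w1).
Euclidean (axiom 5): no — w1 R w2 and w1 R w4, but not w2 R w4.
Transitive (axiom 4): no — w2 R w1 and w1 R w4, but not w2 R w4.
Reflexive (axiom T): yes — every world is R-related to itself.
So F validates K, D; KD45 would additionally require R to be Euclidean and transitive. The strongest is D.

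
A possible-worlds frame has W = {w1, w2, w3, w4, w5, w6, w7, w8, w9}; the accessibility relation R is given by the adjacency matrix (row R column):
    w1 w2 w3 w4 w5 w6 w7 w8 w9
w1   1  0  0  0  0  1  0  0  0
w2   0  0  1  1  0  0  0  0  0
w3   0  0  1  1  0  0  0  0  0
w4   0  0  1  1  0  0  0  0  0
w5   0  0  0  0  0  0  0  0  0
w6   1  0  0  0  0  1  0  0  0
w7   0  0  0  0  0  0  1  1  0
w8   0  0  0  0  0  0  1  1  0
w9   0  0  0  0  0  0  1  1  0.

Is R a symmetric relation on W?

No

Symmetric: no — w2 R w3 but not w3 R w2.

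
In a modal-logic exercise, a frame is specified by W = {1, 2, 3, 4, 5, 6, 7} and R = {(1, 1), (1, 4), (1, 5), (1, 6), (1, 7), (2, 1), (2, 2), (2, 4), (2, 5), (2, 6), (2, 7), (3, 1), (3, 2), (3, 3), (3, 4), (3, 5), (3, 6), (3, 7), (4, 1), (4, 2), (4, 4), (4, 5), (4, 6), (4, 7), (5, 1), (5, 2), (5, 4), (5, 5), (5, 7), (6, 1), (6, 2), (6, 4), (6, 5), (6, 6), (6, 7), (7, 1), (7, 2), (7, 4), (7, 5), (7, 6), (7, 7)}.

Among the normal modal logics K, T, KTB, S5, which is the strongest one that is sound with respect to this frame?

Reflexive (axiom T): yes — every world is R-related to itself.
Symmetric (axiom B): no — 2 R 1 but not 1 R 2.
Euclidean (axiom 5): no — 1 R 5 and 1 R 6, but not 5 R 6.
So F validates K, T; KTB would additionally require R to be symmetric. The strongest is T.

T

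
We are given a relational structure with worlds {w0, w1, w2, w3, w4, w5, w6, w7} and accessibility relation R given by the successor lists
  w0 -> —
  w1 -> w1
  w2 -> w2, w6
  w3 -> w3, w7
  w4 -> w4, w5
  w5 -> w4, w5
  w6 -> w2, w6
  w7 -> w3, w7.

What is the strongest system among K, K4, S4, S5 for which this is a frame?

K4

Transitive (axiom 4): yes — every two-step R-path is closed by a direct edge.
Reflexive (axiom T): no — w0 is not related to itself.
Euclidean (axiom 5): yes — any two successors of a common world are R-related.
So F validates K, K4; S4 would additionally require R to be reflexive. The strongest is K4.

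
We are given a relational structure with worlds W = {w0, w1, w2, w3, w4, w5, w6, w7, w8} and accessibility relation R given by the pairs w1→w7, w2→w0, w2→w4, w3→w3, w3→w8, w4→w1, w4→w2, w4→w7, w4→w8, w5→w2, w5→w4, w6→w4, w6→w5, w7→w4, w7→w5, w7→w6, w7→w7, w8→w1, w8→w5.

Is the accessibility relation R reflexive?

No

Reflexive: no — w0 is not related to itself.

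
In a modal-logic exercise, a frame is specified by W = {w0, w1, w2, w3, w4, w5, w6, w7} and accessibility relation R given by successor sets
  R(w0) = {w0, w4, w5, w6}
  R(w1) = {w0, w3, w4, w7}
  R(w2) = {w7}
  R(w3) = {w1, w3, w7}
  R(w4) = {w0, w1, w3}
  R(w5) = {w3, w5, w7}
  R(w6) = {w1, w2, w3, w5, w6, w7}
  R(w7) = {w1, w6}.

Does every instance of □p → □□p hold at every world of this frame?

Axiom 4 corresponds to the accessibility relation being transitive.
Transitive: no — w0 R w4 and w4 R w1, but not w0 R w1.

No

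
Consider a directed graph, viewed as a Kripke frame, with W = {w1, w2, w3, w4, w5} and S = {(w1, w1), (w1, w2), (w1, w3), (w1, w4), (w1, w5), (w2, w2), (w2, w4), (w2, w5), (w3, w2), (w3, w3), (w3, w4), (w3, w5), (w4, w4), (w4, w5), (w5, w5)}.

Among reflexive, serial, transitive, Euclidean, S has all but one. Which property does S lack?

Reflexive: yes — every world is S-related to itself.
Serial: yes — every world has a successor (e.g. w1 S w1).
Transitive: yes — every two-step S-path is closed by a direct edge.
Euclidean: no — w1 S w2 and w1 S w3, but not w2 S w3.
Only Euclidean fails.

Euclidean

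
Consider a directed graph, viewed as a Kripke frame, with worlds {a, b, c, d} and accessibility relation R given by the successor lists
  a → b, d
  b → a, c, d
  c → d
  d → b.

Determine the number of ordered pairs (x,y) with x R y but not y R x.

Enumerating: (a,d), (b,c), (c,d).

3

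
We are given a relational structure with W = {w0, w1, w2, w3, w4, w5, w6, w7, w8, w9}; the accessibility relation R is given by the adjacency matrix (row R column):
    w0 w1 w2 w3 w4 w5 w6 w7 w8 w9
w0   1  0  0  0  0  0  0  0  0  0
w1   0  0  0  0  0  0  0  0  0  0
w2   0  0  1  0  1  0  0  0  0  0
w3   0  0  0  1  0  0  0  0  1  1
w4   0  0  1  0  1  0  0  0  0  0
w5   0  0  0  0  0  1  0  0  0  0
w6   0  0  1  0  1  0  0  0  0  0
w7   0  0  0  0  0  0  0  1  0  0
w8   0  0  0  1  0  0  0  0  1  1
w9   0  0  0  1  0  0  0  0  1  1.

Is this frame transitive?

Yes

Transitive: yes — every two-step R-path is closed by a direct edge.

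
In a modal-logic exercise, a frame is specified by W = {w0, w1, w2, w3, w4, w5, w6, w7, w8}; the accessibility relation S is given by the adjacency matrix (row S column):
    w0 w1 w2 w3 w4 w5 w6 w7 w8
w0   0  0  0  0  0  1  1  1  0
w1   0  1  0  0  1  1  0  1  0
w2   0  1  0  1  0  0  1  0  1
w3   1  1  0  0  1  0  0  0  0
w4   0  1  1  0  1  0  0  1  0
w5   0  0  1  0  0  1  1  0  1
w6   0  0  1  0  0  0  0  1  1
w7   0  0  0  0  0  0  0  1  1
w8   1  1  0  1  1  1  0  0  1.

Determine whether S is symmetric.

Symmetric: no — w0 S w5 but not w5 S w0.

No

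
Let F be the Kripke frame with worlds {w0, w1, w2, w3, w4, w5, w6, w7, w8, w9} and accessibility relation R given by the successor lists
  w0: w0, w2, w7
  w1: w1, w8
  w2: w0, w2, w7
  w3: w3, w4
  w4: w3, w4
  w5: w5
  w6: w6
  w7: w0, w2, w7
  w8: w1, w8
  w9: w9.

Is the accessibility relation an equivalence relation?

Reflexive: yes — every world is R-related to itself.
Symmetric: yes — every pair in R has its reverse in R.
Transitive: yes — every two-step R-path is closed by a direct edge.
So R is an equivalence relation.

Yes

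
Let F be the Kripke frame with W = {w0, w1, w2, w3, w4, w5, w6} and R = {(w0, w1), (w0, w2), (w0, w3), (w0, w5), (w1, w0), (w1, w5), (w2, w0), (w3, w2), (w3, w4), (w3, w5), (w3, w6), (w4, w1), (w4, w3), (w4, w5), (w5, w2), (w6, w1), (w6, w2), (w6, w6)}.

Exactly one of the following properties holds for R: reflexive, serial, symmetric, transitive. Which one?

serial

Reflexive: no — w0 is not related to itself.
Serial: yes — every world has a successor (e.g. w0 R w1).
Symmetric: no — w0 R w3 but not w3 R w0.
Transitive: no — w0 R w3 and w3 R w4, but not w0 R w4.
Only serial holds.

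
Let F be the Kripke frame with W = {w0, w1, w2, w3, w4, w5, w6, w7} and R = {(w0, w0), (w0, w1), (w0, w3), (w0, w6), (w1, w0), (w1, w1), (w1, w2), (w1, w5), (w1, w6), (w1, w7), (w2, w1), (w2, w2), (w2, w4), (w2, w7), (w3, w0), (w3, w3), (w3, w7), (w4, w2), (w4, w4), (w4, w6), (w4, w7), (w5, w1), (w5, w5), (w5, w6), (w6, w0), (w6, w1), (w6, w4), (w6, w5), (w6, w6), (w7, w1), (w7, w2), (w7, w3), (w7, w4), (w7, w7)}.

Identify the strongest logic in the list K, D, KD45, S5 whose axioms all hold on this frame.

D

Serial (axiom D): yes — every world has a successor (e.g. w0 R w0).
Euclidean (axiom 5): no — w0 R w1 and w0 R w3, but not w1 R w3.
Transitive (axiom 4): no — w0 R w1 and w1 R w2, but not w0 R w2.
Reflexive (axiom T): yes — every world is R-related to itself.
So F validates K, D; KD45 would additionally require R to be Euclidean and transitive. The strongest is D.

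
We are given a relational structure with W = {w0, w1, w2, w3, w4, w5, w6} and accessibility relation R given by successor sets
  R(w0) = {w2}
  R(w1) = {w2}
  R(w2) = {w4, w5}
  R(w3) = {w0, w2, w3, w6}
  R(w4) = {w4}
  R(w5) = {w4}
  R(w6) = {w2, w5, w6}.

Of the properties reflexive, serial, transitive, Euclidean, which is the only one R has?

Reflexive: no — w0 is not related to itself.
Serial: yes — every world has a successor (e.g. w0 R w2).
Transitive: no — w0 R w2 and w2 R w4, but not w0 R w4.
Euclidean: no — w2 R w4 and w2 R w5, but not w4 R w5.
Only serial holds.

serial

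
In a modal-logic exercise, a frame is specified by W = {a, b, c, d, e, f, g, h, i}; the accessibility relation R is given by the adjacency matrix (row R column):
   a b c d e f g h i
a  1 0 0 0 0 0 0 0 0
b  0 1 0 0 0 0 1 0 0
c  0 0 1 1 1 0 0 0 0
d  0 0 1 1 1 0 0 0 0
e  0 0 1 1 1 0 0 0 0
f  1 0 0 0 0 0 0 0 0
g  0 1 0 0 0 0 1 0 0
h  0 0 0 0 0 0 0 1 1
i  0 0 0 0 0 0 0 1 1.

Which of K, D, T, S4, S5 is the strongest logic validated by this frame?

Serial (axiom D): yes — every world has a successor (e.g. a R a).
Reflexive (axiom T): no — f is not related to itself.
Transitive (axiom 4): yes — every two-step R-path is closed by a direct edge.
Euclidean (axiom 5): yes — any two successors of a common world are R-related.
So F validates K, D; T would additionally require R to be reflexive. The strongest is D.

D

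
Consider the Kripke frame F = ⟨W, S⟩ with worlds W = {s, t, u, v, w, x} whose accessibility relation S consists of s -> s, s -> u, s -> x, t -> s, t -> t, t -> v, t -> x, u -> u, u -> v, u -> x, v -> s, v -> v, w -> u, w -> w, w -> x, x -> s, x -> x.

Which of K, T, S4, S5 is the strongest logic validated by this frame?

Reflexive (axiom T): yes — every world is S-related to itself.
Transitive (axiom 4): no — s S u and u S v, but not s S v.
Euclidean (axiom 5): no — s S x and s S u, but not x S u.
So F validates K, T; S4 would additionally require S to be transitive. The strongest is T.

T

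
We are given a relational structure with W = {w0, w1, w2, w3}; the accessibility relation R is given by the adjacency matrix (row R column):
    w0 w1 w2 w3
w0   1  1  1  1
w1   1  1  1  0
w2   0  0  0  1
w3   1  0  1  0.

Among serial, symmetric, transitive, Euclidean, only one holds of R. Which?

Serial: yes — every world has a successor (e.g. w0 R w0).
Symmetric: no — w0 R w2 but not w2 R w0.
Transitive: no — w1 R w0 and w0 R w3, but not w1 R w3.
Euclidean: no — w0 R w1 and w0 R w3, but not w1 R w3.
Only serial holds.

serial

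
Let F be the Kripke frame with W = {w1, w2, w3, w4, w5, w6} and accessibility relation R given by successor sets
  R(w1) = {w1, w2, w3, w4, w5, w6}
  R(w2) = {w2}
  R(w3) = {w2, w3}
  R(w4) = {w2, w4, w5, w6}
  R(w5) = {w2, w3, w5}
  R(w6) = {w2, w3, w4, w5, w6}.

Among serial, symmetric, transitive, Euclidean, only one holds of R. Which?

Serial: yes — every world has a successor (e.g. w1 R w1).
Symmetric: no — w1 R w2 but not w2 R w1.
Transitive: no — w4 R w5 and w5 R w3, but not w4 R w3.
Euclidean: no — w1 R w2 and w1 R w3, but not w2 R w3.
Only serial holds.

serial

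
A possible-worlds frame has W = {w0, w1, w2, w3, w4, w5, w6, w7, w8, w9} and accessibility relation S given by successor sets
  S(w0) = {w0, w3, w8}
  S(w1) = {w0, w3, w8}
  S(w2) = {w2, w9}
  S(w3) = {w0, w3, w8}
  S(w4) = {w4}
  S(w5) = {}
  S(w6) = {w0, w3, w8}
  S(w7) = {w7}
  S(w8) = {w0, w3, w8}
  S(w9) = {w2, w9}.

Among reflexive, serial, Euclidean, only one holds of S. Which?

Reflexive: no — w1 is not related to itself.
Serial: no — w5 has no S-successor.
Euclidean: yes — any two successors of a common world are S-related.
Only Euclidean holds.

Euclidean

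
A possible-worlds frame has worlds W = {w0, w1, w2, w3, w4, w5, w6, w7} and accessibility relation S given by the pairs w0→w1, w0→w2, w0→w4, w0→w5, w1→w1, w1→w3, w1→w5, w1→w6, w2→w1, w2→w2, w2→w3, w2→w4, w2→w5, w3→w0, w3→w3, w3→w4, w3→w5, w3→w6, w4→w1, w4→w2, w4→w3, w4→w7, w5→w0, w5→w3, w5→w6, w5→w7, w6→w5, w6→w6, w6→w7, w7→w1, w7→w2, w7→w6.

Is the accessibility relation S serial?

Serial: yes — every world has a successor (e.g. w0 S w1).

Yes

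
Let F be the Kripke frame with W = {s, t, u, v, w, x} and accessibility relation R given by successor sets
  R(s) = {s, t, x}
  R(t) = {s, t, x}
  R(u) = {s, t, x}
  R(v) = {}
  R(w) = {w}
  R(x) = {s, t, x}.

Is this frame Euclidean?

Euclidean: yes — any two successors of a common world are R-related.

Yes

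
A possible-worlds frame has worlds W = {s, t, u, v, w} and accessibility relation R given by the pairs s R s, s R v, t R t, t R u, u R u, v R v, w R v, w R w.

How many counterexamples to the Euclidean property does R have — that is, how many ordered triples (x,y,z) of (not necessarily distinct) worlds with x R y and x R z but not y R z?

3

Enumerating: (s,v,s), (t,u,t), (w,v,w).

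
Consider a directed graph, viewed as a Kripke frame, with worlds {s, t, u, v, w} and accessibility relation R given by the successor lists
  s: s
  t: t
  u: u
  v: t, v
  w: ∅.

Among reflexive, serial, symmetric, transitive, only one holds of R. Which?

transitive

Reflexive: no — w is not related to itself.
Serial: no — w has no R-successor.
Symmetric: no — v R t but not t R v.
Transitive: yes — every two-step R-path is closed by a direct edge.
Only transitive holds.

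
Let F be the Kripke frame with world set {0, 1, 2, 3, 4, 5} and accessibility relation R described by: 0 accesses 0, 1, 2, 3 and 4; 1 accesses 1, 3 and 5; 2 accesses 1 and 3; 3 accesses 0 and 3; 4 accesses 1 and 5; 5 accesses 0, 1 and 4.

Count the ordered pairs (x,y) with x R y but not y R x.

Enumerating: (0,1), (0,2), (0,4), (1,3), (2,1), (2,3), (4,1), (5,0).

8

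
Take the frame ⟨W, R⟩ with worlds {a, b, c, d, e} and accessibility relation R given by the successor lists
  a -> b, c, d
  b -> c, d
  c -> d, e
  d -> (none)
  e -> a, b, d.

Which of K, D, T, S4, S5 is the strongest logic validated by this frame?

Serial (axiom D): no — d has no R-successor.
Reflexive (axiom T): no — a is not related to itself.
Transitive (axiom 4): no — a R c and c R e, but not a R e.
Euclidean (axiom 5): no — a R c and a R b, but not c R b.
So F validates K; D would additionally require R to be serial. The strongest is K.

K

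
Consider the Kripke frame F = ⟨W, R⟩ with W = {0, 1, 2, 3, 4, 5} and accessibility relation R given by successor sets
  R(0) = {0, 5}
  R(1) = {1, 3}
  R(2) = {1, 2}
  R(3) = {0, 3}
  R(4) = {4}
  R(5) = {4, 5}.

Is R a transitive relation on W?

No

Transitive: no — 0 R 5 and 5 R 4, but not 0 R 4.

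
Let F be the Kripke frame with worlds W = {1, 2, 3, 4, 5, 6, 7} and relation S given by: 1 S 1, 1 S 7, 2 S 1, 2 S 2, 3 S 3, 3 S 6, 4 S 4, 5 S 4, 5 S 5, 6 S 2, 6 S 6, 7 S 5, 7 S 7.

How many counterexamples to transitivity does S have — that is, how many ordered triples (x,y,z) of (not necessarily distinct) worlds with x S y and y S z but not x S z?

5

Enumerating: (1,7,5), (2,1,7), (3,6,2), (6,2,1), (7,5,4).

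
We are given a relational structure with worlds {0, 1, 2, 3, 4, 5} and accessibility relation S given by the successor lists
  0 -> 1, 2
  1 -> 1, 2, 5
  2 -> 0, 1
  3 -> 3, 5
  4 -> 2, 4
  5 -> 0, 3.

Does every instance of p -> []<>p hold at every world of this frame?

No

Axiom B corresponds to the accessibility relation being symmetric.
Symmetric: no — 0 S 1 but not 1 S 0.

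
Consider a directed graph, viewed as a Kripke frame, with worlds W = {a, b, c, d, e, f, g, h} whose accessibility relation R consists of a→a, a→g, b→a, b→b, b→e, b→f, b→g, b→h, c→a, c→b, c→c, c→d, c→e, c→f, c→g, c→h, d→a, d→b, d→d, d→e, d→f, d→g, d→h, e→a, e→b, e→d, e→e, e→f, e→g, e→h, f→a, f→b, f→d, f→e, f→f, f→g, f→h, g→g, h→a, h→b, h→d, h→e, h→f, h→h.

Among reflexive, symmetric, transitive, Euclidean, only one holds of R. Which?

reflexive

Reflexive: yes — every world is R-related to itself.
Symmetric: no — a R g but not g R a.
Transitive: no — b R e and e R d, but not b R d.
Euclidean: no — b R a and b R e, but not a R e.
Only reflexive holds.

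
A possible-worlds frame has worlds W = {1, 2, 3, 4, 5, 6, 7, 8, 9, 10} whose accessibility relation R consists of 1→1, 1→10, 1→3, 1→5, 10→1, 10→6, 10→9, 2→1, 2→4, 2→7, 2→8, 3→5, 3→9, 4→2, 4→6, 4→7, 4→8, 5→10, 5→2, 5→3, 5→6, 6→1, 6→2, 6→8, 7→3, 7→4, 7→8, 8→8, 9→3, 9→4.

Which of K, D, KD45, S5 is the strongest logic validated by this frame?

D

Serial (axiom D): yes — every world has a successor (e.g. 1 R 1).
Euclidean (axiom 5): no — 1 R 10 and 1 R 3, but not 10 R 3.
Transitive (axiom 4): no — 1 R 10 and 10 R 6, but not 1 R 6.
Reflexive (axiom T): no — 2 is not related to itself.
So F validates K, D; KD45 would additionally require R to be Euclidean and transitive. The strongest is D.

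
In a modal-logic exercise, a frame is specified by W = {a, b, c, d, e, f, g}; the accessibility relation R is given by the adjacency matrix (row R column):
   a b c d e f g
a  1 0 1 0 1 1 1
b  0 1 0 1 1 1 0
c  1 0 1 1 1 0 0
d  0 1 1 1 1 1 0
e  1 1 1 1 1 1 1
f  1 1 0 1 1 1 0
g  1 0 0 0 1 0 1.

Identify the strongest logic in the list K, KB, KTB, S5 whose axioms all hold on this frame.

KTB

Symmetric (axiom B): yes — every pair in R has its reverse in R.
Reflexive (axiom T): yes — every world is R-related to itself.
Euclidean (axiom 5): no — a R c and a R f, but not c R f.
So F validates K, KB, KTB; S5 would additionally require R to be Euclidean. The strongest is KTB.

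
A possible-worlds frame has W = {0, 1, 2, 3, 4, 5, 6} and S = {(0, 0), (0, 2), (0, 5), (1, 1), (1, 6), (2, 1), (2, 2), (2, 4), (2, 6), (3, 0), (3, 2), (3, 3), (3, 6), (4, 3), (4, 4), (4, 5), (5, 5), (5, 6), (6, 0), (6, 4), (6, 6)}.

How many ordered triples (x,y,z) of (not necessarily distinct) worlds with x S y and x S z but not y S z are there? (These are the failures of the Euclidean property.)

Enumerating: (0,2,0), (0,2,5), (0,5,0), (0,5,2), (1,6,1), (2,1,2), (2,1,4), (2,4,1), (2,4,2), (2,4,6), (2,6,1), (2,6,2), … and 15 more.
Total: 27.

27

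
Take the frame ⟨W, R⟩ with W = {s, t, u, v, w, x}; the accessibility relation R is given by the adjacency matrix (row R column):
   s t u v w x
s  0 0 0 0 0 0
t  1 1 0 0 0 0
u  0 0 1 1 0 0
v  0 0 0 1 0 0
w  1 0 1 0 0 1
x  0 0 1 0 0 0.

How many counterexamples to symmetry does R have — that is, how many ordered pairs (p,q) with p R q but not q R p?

Enumerating: (t,s), (u,v), (w,s), (w,u), (w,x), (x,u).

6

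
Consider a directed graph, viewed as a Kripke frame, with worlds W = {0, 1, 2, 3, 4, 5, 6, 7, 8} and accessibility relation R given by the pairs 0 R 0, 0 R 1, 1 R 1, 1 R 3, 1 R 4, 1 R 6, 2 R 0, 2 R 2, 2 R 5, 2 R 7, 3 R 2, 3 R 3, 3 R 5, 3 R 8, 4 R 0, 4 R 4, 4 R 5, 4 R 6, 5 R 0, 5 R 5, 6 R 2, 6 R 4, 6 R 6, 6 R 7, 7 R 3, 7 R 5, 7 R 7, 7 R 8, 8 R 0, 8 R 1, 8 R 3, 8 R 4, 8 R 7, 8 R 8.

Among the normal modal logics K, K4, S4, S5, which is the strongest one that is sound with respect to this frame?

K

Transitive (axiom 4): no — 0 R 1 and 1 R 3, but not 0 R 3.
Reflexive (axiom T): yes — every world is R-related to itself.
Euclidean (axiom 5): no — 1 R 3 and 1 R 4, but not 3 R 4.
So F validates K; K4 would additionally require R to be transitive. The strongest is K.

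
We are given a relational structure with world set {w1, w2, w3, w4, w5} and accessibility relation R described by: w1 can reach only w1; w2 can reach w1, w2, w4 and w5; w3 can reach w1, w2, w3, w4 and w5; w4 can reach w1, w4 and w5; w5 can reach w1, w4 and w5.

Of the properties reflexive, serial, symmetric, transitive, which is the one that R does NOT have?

Reflexive: yes — every world is R-related to itself.
Serial: yes — every world has a successor (e.g. w1 R w1).
Symmetric: no — w2 R w1 but not w1 R w2.
Transitive: yes — every two-step R-path is closed by a direct edge.
Only symmetric fails.

symmetric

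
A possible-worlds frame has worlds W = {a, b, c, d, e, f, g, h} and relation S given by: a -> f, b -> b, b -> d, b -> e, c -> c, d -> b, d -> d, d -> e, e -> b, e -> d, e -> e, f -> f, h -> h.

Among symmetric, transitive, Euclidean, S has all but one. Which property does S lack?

Symmetric: no — a S f but not f S a.
Transitive: yes — every two-step S-path is closed by a direct edge.
Euclidean: yes — any two successors of a common world are S-related.
Only symmetric fails.

symmetric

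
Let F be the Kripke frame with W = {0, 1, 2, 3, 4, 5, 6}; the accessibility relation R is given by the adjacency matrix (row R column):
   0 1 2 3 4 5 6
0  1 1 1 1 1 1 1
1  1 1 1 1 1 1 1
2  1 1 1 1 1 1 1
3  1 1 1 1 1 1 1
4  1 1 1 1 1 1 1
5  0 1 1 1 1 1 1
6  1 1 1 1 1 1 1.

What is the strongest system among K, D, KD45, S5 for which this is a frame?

Serial (axiom D): yes — every world has a successor (e.g. 0 R 0).
Euclidean (axiom 5): no — 1 R 5 and 1 R 0, but not 5 R 0.
Transitive (axiom 4): no — 5 R 1 and 1 R 0, but not 5 R 0.
Reflexive (axiom T): yes — every world is R-related to itself.
So F validates K, D; KD45 would additionally require R to be Euclidean and transitive. The strongest is D.

D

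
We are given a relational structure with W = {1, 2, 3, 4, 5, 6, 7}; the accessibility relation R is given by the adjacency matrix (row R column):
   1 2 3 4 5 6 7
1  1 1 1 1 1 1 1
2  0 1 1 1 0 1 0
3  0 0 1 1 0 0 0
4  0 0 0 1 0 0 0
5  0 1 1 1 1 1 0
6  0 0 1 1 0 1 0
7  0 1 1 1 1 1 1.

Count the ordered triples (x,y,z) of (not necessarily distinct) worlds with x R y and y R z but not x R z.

R is transitive; there are no such tuples.

0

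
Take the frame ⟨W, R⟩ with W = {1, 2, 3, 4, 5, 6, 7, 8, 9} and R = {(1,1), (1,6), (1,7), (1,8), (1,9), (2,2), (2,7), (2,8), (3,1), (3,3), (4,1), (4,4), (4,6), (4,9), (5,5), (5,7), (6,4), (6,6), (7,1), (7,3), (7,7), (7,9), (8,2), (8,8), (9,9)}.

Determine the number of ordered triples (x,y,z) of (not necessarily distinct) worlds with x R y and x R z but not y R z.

31

Enumerating: (1,6,1), (1,6,7), (1,6,8), (1,6,9), (1,7,6), (1,7,8), (1,8,1), (1,8,6), (1,8,7), (1,8,9), (1,9,1), (1,9,6), … and 19 more.
Total: 31.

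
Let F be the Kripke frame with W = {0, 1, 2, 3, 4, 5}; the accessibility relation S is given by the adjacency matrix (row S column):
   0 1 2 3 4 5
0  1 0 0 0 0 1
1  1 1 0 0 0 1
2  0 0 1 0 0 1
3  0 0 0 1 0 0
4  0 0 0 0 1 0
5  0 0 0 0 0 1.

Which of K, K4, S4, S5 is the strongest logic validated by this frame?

Transitive (axiom 4): yes — every two-step S-path is closed by a direct edge.
Reflexive (axiom T): yes — every world is S-related to itself.
Euclidean (axiom 5): no — 1 S 5 and 1 S 0, but not 5 S 0.
So F validates K, K4, S4; S5 would additionally require S to be Euclidean. The strongest is S4.

S4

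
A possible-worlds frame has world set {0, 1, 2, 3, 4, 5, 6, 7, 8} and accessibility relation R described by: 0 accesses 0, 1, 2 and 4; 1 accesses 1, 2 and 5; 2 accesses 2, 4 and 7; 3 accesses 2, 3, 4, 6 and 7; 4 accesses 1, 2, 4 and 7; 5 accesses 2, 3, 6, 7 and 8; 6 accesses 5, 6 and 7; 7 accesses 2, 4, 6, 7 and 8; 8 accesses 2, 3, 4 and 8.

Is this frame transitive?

No

Transitive: no — 0 R 1 and 1 R 5, but not 0 R 5.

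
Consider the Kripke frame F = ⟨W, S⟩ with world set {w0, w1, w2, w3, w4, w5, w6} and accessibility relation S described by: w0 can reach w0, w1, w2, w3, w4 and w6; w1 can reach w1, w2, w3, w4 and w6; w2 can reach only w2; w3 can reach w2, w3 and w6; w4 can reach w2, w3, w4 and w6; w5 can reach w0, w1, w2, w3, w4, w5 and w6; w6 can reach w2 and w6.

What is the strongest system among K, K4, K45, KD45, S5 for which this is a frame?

K4

Transitive (axiom 4): yes — every two-step S-path is closed by a direct edge.
Euclidean (axiom 5): no — w0 S w2 and w0 S w1, but not w2 S w1.
Serial (axiom D): yes — every world has a successor (e.g. w0 S w0).
Reflexive (axiom T): yes — every world is S-related to itself.
So F validates K, K4; K45 would additionally require S to be Euclidean. The strongest is K4.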